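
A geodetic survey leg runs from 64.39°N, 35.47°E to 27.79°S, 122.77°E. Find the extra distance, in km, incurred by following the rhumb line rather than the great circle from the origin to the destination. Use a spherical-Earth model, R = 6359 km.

270 km

Great circle: cos σ = sin φ₁ sin φ₂ + cos φ₁ cos φ₂ cos Δλ,  σ = 1.9849 rad → d_gc = 12622.30 km
Rhumb line: Δψ = -1.9868, q = Δφ/Δψ = 0.8098, d_rh = R√(Δφ²+q²Δλ²) = 12892.79 km
Excess = 12892.79 − 12622.30 = 270.49 ≈ 270 km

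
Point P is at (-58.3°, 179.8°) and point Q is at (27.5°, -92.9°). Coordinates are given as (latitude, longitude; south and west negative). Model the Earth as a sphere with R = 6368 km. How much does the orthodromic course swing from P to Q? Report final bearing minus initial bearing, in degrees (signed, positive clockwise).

-38.2°

At departure: θ₁ = atan2(sin Δλ cos φ₂, cos φ₁ sin φ₂ − sin φ₁ cos φ₂ cos Δλ) = 72.57°
At arrival: θ₂ = atan2(sin Δλ cos φ₁, −cos φ₂ sin φ₁ + sin φ₂ cos φ₁ cos Δλ) = 34.42°
Δθ = θ₂ − θ₁ = -38.2°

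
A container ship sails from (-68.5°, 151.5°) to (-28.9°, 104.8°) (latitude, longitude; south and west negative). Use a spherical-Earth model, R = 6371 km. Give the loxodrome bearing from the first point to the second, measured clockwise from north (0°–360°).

324.3°

Δψ = ln[tan(π/4+φ₂/2)/tan(π/4+φ₁/2)] = +1.1342
Δλ = -0.8151 rad (taken the short way round)
course = atan2(Δλ, Δψ) = 324.30°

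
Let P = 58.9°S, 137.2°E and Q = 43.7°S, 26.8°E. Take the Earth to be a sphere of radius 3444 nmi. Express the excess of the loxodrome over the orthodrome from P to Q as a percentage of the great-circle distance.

11.7%

Great circle: σ = 1.0912 rad → d_gc = Rσ = 3758.1 nmi
Rhumb: Δφ = +0.2653, Δλ = -1.9268, Δψ = +0.4295, q = Δφ/Δψ = 0.6176 → d_rh = R√(Δφ²+q²Δλ²) = 4199.1 nmi
Excess = (4199.1 − 3758.1) / 3758.1 = 441.0 / 3758.1 = 11.73% ≈ 11.7%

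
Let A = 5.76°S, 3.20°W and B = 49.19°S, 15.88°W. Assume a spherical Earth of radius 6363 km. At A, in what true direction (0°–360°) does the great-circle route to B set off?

191.8°

θ = atan2( sin Δλ·cos φ₂ ,  cos φ₁ sin φ₂ − sin φ₁ cos φ₂ cos Δλ )
  = atan2(-0.1435, -0.6891) = 191.76°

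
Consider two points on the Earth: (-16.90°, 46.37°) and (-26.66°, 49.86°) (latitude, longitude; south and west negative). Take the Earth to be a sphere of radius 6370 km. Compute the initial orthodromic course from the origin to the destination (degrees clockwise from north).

162.3°

θ = atan2( sin Δλ·cos φ₂ ,  cos φ₁ sin φ₂ − sin φ₁ cos φ₂ cos Δλ )
  = atan2(+0.0544, -0.1700) = 162.25°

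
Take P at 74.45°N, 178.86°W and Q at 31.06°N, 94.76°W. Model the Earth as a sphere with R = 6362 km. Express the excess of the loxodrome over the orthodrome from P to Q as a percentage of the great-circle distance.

6.4%

Great circle: σ = 1.0232 rad → d_gc = Rσ = 6509.5 km
Rhumb: Δφ = -0.7573, Δλ = +1.4678, Δψ = -1.4204, q = Δφ/Δψ = 0.5332 → d_rh = R√(Δφ²+q²Δλ²) = 6928.3 km
Excess = (6928.3 − 6509.5) / 6509.5 = 418.8 / 6509.5 = 6.43% ≈ 6.4%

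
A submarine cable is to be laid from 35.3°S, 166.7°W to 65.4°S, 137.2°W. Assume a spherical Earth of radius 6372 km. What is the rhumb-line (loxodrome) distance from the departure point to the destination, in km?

3897 km

Rhumb course C = atan2(Δλ, Δψ) with Δψ = ln[tan(π/4+φ₂/2)/tan(π/4+φ₁/2)] = -0.8639, Δλ = +0.5149 → C = 149.20°
d = R·|Δφ| / |cos C| = 6372·0.52534 / 0.85900 = 3897 km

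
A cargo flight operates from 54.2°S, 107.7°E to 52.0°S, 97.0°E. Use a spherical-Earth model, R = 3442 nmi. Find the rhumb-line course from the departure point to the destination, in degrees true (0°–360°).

288.9°

Meridional parts: M(φ₁)=-1.1301, M(φ₂)=-1.0662 → ΔM = +0.0640;  Δλ = -0.1868 rad
tan C = Δλ / ΔM = -2.9194 → C = 288.91°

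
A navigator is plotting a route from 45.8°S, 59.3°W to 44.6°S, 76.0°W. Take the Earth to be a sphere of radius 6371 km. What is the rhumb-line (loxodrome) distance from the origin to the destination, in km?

Δψ = ln[tan(π/4+φ₂/2)/tan(π/4+φ₁/2)] = +0.0297;  Δφ = +0.0209 rad,  Δλ = -0.2915 rad
q = Δφ/Δψ = 0.7046
d = R·√(Δφ² + q²Δλ²) = 6371·0.20643 = 1315 km

1315 km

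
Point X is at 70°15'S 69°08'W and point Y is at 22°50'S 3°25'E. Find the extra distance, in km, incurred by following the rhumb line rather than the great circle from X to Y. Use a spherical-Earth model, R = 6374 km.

285 km

Great circle: cos σ = sin φ₁ sin φ₂ + cos φ₁ cos φ₂ cos Δλ,  σ = 1.0944 rad → d_gc = 6975.4 km
Rhumb line: Δψ = +1.3387, q = Δφ/Δψ = 0.6182, d_rh = R√(Δφ²+q²Δλ²) = 7260.7 km
Excess = 7260.7 − 6975.4 = 285.3 ≈ 285 km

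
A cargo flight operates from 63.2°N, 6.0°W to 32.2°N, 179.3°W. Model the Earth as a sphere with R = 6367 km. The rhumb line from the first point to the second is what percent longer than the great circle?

37.1%

Great circle: σ = 1.4739 rad → d_gc = Rσ = 9384.5 km
Rhumb: Δφ = -0.5411, Δλ = -3.0247, Δψ = -0.8404, q = Δφ/Δψ = 0.6438 → d_rh = R√(Δφ²+q²Δλ²) = 12868.7 km
Excess = (12868.7 − 9384.5) / 9384.5 = 3484.2 / 9384.5 = 37.13% ≈ 37.1%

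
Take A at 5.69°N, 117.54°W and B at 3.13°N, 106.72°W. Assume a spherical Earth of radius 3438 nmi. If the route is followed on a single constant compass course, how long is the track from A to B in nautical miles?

665 nmi

Δψ = ln[tan(π/4+φ₂/2)/tan(π/4+φ₁/2)] = -0.0448;  Δφ = -0.0447 rad,  Δλ = +0.1888 rad
q = Δφ/Δψ = 0.9970
d = R·√(Δφ² + q²Δλ²) = 3438·0.19350 = 665 nmi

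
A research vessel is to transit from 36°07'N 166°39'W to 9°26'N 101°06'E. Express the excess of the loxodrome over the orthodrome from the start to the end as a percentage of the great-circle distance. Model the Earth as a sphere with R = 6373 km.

2.2%

Great circle: σ = 1.5054 rad → d_gc = Rσ = 9594.1 km
Rhumb: Δφ = -0.4657, Δλ = -1.6101, Δψ = -0.5114, q = Δφ/Δψ = 0.9107 → d_rh = R√(Δφ²+q²Δλ²) = 9804.2 km
Excess = (9804.2 − 9594.1) / 9594.1 = 210.1 / 9594.1 = 2.19% ≈ 2.2%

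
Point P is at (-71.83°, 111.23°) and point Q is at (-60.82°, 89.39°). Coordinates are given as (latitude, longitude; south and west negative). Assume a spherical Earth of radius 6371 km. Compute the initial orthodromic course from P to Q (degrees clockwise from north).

311.0°

θ = atan2( sin Δλ·cos φ₂ ,  cos φ₁ sin φ₂ − sin φ₁ cos φ₂ cos Δλ )
  = atan2(-0.1814, +0.1577) = 311.01°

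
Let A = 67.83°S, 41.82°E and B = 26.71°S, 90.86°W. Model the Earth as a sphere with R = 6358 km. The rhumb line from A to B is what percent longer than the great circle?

17.1%

Great circle: σ = 1.3819 rad → d_gc = Rσ = 8786.4 km
Rhumb: Δφ = +0.7177, Δλ = -2.3157, Δψ = +1.1460, q = Δφ/Δψ = 0.6262 → d_rh = R√(Δφ²+q²Δλ²) = 10287.7 km
Excess = (10287.7 − 8786.4) / 8786.4 = 1501.3 / 8786.4 = 17.09% ≈ 17.1%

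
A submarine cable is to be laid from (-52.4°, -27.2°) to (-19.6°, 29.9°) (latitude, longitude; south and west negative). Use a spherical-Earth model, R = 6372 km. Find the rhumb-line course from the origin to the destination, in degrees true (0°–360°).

Δψ = ln[tan(π/4+φ₂/2)/tan(π/4+φ₁/2)] = +0.7286
Δλ = +0.9966 rad (taken the short way round)
course = atan2(Δλ, Δψ) = 53.83°

53.8°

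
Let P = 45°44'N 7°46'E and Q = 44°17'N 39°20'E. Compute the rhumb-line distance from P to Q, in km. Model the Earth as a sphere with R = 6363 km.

2484 km

Rhumb course C = atan2(Δλ, Δψ) with Δψ = ln[tan(π/4+φ₂/2)/tan(π/4+φ₁/2)] = -0.0358, Δλ = +0.5509 → C = 93.72°
d = R·|Δφ| / |cos C| = 6363·0.02531 / 0.06484 = 2484 km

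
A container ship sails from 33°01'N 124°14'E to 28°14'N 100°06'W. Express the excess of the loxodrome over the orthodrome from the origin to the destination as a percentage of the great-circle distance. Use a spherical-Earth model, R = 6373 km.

10.5%

Great circle: σ = 1.8449 rad → d_gc = Rσ = 11757.4 km
Rhumb: Δφ = -0.0835, Δλ = +2.3678, Δψ = -0.0971, q = Δφ/Δψ = 0.8601 → d_rh = R√(Δφ²+q²Δλ²) = 12989.9 km
Excess = (12989.9 − 11757.4) / 11757.4 = 1232.5 / 11757.4 = 10.48% ≈ 10.5%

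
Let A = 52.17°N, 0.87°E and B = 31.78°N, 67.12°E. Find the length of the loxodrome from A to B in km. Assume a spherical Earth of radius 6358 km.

Δψ = ln[tan(π/4+φ₂/2)/tan(π/4+φ₁/2)] = -0.4855;  Δφ = -0.3559 rad,  Δλ = +1.1563 rad
q = Δφ/Δψ = 0.7330
d = R·√(Δφ² + q²Δλ²) = 6358·0.91927 = 5845 km

5845 km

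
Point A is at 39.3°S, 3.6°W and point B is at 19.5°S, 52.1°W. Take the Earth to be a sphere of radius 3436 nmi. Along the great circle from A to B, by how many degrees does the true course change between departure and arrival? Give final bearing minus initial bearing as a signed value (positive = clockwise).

Initial bearing θ₁ = atan2(sin Δλ cos φ₂, cos φ₁ sin φ₂ − sin φ₁ cos φ₂ cos Δλ) = 281.01°
Final bearing θ₂ = (initial bearing from the destination back to the start) + 180° = 306.31°
Δθ = θ₂ − θ₁ = +25.3°

+25.3°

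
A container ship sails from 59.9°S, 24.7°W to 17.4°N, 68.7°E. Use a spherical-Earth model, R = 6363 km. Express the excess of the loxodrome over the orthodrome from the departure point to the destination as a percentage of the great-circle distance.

2.7%

Great circle: σ = 1.8620 rad → d_gc = Rσ = 11847.9 km
Rhumb: Δφ = +1.3491, Δλ = +1.6301, Δψ = +1.6219, q = Δφ/Δψ = 0.8318 → d_rh = R√(Δφ²+q²Δλ²) = 12171.1 km
Excess = (12171.1 − 11847.9) / 11847.9 = 323.2 / 11847.9 = 2.73% ≈ 2.7%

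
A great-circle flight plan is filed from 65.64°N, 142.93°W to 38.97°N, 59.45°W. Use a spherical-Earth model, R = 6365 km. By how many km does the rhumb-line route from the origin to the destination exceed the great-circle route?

Great circle: cos σ = sin φ₁ sin φ₂ + cos φ₁ cos φ₂ cos Δλ,  σ = 0.9156 rad → d_gc = 5827.62 km
Rhumb line: Δψ = -0.7936, q = Δφ/Δψ = 0.5865, d_rh = R√(Δφ²+q²Δλ²) = 6194.08 km
Excess = 6194.08 − 5827.62 = 366.46 ≈ 366 km

366 km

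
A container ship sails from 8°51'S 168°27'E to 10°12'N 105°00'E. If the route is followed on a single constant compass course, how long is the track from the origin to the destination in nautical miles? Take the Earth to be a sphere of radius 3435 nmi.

Rhumb course C = atan2(Δλ, Δψ) with Δψ = ln[tan(π/4+φ₂/2)/tan(π/4+φ₁/2)] = +0.3341, Δλ = -1.1074 → C = 286.79°
d = R·|Δφ| / |cos C| = 3435·0.33249 / 0.28880 = 3955 nmi

3955 nmi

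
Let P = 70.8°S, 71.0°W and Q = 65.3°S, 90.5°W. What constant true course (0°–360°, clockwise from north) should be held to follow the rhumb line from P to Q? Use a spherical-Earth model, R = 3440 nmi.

Meridional parts: M(φ₁)=-1.7770, M(φ₂)=-1.5189 → ΔM = +0.2581;  Δλ = -0.3403 rad
tan C = Δλ / ΔM = -1.3185 → C = 307.18°

307.2°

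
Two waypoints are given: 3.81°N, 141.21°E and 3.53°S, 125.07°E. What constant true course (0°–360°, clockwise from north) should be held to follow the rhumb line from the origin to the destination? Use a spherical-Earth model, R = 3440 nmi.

245.5°

Meridional parts: M(φ₁)=+0.0665, M(φ₂)=-0.0616 → ΔM = -0.1282;  Δλ = -0.2817 rad
tan C = Δλ / ΔM = +2.1974 → C = 245.53°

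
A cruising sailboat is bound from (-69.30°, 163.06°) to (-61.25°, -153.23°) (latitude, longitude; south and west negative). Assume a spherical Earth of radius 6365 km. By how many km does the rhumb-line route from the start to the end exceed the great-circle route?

Great circle: cos σ = sin φ₁ sin φ₂ + cos φ₁ cos φ₂ cos Δλ,  σ = 0.3392 rad → d_gc = 2158.9 km
Rhumb line: Δψ = +0.3388, q = Δφ/Δψ = 0.4146, d_rh = R√(Δφ²+q²Δλ²) = 2203.1 km
Excess = 2203.1 − 2158.9 = 44.2 ≈ 44 km

44 km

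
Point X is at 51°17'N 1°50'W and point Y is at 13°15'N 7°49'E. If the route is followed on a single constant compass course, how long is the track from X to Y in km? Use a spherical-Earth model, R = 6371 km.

Δψ = ln[tan(π/4+φ₂/2)/tan(π/4+φ₁/2)] = -0.8127;  Δφ = -0.6638 rad,  Δλ = +0.1684 rad
q = Δφ/Δψ = 0.8168
d = R·√(Δφ² + q²Δλ²) = 6371·0.67791 = 4319 km

4319 km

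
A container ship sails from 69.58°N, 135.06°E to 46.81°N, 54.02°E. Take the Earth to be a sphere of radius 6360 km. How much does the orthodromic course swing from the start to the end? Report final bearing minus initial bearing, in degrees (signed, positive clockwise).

-73.1°

Initial bearing θ₁ = atan2(sin Δλ cos φ₂, cos φ₁ sin φ₂ − sin φ₁ cos φ₂ cos Δλ) = 282.87°
Final bearing θ₂ = (initial bearing from the destination back to the start) + 180° = 209.80°
Δθ = θ₂ − θ₁ = -73.1°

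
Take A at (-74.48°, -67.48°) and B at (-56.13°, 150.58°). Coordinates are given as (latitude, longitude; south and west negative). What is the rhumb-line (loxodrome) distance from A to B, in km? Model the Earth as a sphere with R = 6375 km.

Δψ = ln[tan(π/4+φ₂/2)/tan(π/4+φ₁/2)] = +0.8040;  Δφ = +0.3203 rad,  Δλ = -2.4773 rad
q = Δφ/Δψ = 0.3983
d = R·√(Δφ² + q²Δλ²) = 6375·1.03751 = 6614 km

6614 km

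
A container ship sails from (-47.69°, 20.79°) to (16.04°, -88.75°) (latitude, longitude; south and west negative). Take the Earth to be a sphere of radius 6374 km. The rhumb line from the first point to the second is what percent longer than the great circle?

2.4%

Great circle: σ = 2.0050 rad → d_gc = Rσ = 12780.0 km
Rhumb: Δφ = +1.1123, Δλ = -1.9118, Δψ = +1.2331, q = Δφ/Δψ = 0.9020 → d_rh = R√(Δφ²+q²Δλ²) = 13080.4 km
Excess = (13080.4 − 12780.0) / 12780.0 = 300.4 / 12780.0 = 2.351% ≈ 2.4%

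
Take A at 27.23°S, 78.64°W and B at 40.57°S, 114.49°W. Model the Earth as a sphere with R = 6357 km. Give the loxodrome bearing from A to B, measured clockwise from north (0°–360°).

245.8°

Δψ = ln[tan(π/4+φ₂/2)/tan(π/4+φ₁/2)] = -0.2817
Δλ = -0.6257 rad (taken the short way round)
course = atan2(Δλ, Δψ) = 245.76°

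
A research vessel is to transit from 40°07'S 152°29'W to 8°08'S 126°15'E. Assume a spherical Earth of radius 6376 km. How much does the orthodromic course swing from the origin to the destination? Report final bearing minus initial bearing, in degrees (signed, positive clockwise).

Initial bearing θ₁ = atan2(sin Δλ cos φ₂, cos φ₁ sin φ₂ − sin φ₁ cos φ₂ cos Δλ) = 269.34°
Final bearing θ₂ = (initial bearing from the destination back to the start) + 180° = 309.43°
Δθ = θ₂ − θ₁ = +40.1°

+40.1°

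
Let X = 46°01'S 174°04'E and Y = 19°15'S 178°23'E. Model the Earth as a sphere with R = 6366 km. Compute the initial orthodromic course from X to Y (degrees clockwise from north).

9.0°

θ = atan2( sin Δλ·cos φ₂ ,  cos φ₁ sin φ₂ − sin φ₁ cos φ₂ cos Δλ )
  = atan2(+0.0711, +0.4484) = 9.00°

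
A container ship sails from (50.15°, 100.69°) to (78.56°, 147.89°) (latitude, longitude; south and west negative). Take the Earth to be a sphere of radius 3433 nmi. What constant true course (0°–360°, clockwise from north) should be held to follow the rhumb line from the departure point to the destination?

Δψ = ln[tan(π/4+φ₂/2)/tan(π/4+φ₁/2)] = +1.2862
Δλ = +0.8238 rad (taken the short way round)
course = atan2(Δλ, Δψ) = 32.64°

32.6°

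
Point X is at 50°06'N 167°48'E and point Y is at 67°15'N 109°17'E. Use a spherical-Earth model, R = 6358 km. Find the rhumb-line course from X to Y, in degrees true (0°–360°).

Δψ = ln[tan(π/4+φ₂/2)/tan(π/4+φ₁/2)] = +0.5901
Δλ = -1.0213 rad (taken the short way round)
course = atan2(Δλ, Δψ) = 300.02°

300.0°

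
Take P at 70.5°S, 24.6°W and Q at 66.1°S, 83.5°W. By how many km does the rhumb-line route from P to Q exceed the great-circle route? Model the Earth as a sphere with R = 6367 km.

94 km

Great circle: cos σ = sin φ₁ sin φ₂ + cos φ₁ cos φ₂ cos Δλ,  σ = 0.3718 rad → d_gc = 2367.4 km
Rhumb line: Δψ = +0.2084, q = Δφ/Δψ = 0.3685, d_rh = R√(Δφ²+q²Δλ²) = 2461.0 km
Excess = 2461.0 − 2367.4 = 93.6 ≈ 94 km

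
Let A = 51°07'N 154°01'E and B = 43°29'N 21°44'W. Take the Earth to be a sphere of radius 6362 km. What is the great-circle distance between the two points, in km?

9475 km

cos σ = sin φ₁ sin φ₂ + cos φ₁ cos φ₂ cos Δλ
      = sin(51.12°)sin(43.48°) + cos(51.12°)cos(43.48°)cos(-175.75°) = 0.0815
σ = 85.328° → d = Rσ = 6362·1.48925 = 9475 km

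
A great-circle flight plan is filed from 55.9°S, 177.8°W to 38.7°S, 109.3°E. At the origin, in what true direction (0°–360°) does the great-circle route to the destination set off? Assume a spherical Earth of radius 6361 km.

257.9°

N = sin Δλ·cos φ₂ = -0.7459;  D = cos φ₁ sin φ₂ − sin φ₁ cos φ₂ cos Δλ = -0.1605
initial course = atan2(N, D) = 257.86°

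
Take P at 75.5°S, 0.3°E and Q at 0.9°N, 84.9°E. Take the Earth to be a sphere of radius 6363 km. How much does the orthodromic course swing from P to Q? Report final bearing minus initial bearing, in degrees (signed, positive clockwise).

-70.1°

At departure: θ₁ = atan2(sin Δλ cos φ₂, cos φ₁ sin φ₂ − sin φ₁ cos φ₂ cos Δλ) = 84.55°
At arrival: θ₂ = atan2(sin Δλ cos φ₁, −cos φ₂ sin φ₁ + sin φ₂ cos φ₁ cos Δλ) = 14.43°
Δθ = θ₂ − θ₁ = -70.1°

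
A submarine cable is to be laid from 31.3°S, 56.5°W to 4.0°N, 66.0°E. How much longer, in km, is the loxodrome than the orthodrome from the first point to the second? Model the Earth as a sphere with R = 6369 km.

279 km

Great circle: cos σ = sin φ₁ sin φ₂ + cos φ₁ cos φ₂ cos Δλ,  σ = 2.0877 rad → d_gc = 13296.8 km
Rhumb line: Δψ = +0.6456, q = Δφ/Δψ = 0.9544, d_rh = R√(Δφ²+q²Δλ²) = 13575.4 km
Excess = 13575.4 − 13296.8 = 278.6 ≈ 279 km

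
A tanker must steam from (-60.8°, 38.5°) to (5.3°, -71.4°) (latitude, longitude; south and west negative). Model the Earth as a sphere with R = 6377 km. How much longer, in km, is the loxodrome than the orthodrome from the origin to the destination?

664 km

Great circle: cos σ = sin φ₁ sin φ₂ + cos φ₁ cos φ₂ cos Δλ,  σ = 1.8193 rad → d_gc = 11601.8 km
Rhumb line: Δψ = +1.4379, q = Δφ/Δψ = 0.8023, d_rh = R√(Δφ²+q²Δλ²) = 12265.5 km
Excess = 12265.5 − 11601.8 = 663.7 ≈ 664 km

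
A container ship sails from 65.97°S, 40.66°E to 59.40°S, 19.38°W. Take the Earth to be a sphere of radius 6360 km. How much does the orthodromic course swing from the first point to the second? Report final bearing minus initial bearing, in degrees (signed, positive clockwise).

+54.4°

Initial bearing θ₁ = atan2(sin Δλ cos φ₂, cos φ₁ sin φ₂ − sin φ₁ cos φ₂ cos Δλ) = 254.98°
Final bearing θ₂ = (initial bearing from the destination back to the start) + 180° = 309.41°
Δθ = θ₂ − θ₁ = +54.4°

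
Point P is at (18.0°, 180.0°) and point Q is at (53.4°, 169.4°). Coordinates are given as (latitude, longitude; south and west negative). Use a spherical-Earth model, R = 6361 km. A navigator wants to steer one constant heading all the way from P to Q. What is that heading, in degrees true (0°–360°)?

346.8°

Meridional parts: M(φ₁)=+0.3195, M(φ₂)=+1.1065 → ΔM = +0.7870;  Δλ = -0.1850 rad
tan C = Δλ / ΔM = -0.2351 → C = 346.77°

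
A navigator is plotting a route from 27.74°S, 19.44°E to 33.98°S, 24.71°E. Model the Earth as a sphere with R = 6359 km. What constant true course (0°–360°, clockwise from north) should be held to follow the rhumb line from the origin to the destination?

144.1°

Meridional parts: M(φ₁)=-0.5043, M(φ₂)=-0.6312 → ΔM = -0.1270;  Δλ = +0.0920 rad
tan C = Δλ / ΔM = -0.7244 → C = 144.08°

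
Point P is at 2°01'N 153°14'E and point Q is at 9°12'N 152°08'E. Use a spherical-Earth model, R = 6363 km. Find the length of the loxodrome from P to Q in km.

807 km

Δψ = ln[tan(π/4+φ₂/2)/tan(π/4+φ₁/2)] = +0.1261;  Δφ = +0.1254 rad,  Δλ = -0.0192 rad
q = Δφ/Δψ = 0.9945
d = R·√(Δφ² + q²Δλ²) = 6363·0.12682 = 807 km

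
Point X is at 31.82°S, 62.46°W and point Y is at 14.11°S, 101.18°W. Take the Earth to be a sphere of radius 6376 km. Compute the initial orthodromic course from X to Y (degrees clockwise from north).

287.5°

N = sin Δλ·cos φ₂ = -0.6066;  D = cos φ₁ sin φ₂ − sin φ₁ cos φ₂ cos Δλ = +0.1918
initial course = atan2(N, D) = 287.55°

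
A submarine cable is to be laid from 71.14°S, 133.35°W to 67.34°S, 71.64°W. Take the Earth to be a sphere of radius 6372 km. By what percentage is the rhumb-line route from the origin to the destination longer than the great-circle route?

Great circle: σ = 0.3701 rad → d_gc = Rσ = 2358.4 km
Rhumb: Δφ = +0.0663, Δλ = +1.0770, Δψ = +0.1876, q = Δφ/Δψ = 0.3535 → d_rh = R√(Δφ²+q²Δλ²) = 2462.5 km
Excess = (2462.5 − 2358.4) / 2358.4 = 104.1 / 2358.4 = 4.41% ≈ 4.4%

4.4%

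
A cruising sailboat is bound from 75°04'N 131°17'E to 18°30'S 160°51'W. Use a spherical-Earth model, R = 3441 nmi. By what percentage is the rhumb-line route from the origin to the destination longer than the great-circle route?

2.2%

Great circle: σ = 1.7870 rad → d_gc = Rσ = 6149.0 nmi
Rhumb: Δφ = -1.6330, Δλ = +1.1845, Δψ = -2.3607, q = Δφ/Δψ = 0.6918 → d_rh = R√(Δφ²+q²Δλ²) = 6287.0 nmi
Excess = (6287.0 − 6149.0) / 6149.0 = 138.0 / 6149.0 = 2.24% ≈ 2.2%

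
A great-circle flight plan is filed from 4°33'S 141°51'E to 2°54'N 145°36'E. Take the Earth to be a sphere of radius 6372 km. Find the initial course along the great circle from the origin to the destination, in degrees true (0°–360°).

26.8°

N = sin Δλ·cos φ₂ = +0.0653;  D = cos φ₁ sin φ₂ − sin φ₁ cos φ₂ cos Δλ = +0.1295
initial course = atan2(N, D) = 26.77°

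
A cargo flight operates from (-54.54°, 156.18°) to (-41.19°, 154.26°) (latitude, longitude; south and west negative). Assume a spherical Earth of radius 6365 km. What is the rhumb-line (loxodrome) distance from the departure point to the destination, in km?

Δψ = ln[tan(π/4+φ₂/2)/tan(π/4+φ₁/2)] = +0.3501;  Δφ = +0.2330 rad,  Δλ = -0.0335 rad
q = Δφ/Δψ = 0.6656
d = R·√(Δφ² + q²Δλ²) = 6365·0.23407 = 1490 km

1490 km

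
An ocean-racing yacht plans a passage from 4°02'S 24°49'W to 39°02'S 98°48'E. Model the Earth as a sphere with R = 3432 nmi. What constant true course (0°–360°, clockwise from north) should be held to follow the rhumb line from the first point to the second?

Meridional parts: M(φ₁)=-0.0705, M(φ₂)=-0.7410 → ΔM = -0.6706;  Δλ = +2.1575 rad
tan C = Δλ / ΔM = -3.2174 → C = 107.27°

107.3°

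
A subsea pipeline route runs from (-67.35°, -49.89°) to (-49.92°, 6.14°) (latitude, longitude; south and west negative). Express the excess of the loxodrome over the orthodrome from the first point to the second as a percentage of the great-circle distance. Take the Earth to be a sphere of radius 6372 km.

3.0%

Great circle: σ = 0.5648 rad → d_gc = Rσ = 3599.1 km
Rhumb: Δφ = +0.3042, Δλ = +0.9779, Δψ = +0.5996, q = Δφ/Δψ = 0.5074 → d_rh = R√(Δφ²+q²Δλ²) = 3708.6 km
Excess = (3708.6 − 3599.1) / 3599.1 = 109.5 / 3599.1 = 3.04% ≈ 3.0%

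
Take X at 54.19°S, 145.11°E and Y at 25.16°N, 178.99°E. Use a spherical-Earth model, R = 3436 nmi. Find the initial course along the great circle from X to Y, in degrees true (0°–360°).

θ = atan2( sin Δλ·cos φ₂ ,  cos φ₁ sin φ₂ − sin φ₁ cos φ₂ cos Δλ )
  = atan2(+0.5046, +0.8581) = 30.45°

30.5°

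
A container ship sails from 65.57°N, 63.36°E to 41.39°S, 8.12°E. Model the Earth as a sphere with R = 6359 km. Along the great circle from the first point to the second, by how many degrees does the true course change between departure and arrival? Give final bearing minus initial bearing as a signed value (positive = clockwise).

At departure: θ₁ = atan2(sin Δλ cos φ₂, cos φ₁ sin φ₂ − sin φ₁ cos φ₂ cos Δλ) = 222.92°
At arrival: θ₂ = atan2(sin Δλ cos φ₁, −cos φ₂ sin φ₁ + sin φ₂ cos φ₁ cos Δλ) = 202.05°
Δθ = θ₂ − θ₁ = -20.9°

-20.9°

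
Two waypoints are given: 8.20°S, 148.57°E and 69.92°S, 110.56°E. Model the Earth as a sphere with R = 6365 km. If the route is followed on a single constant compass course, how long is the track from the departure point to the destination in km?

Δψ = ln[tan(π/4+φ₂/2)/tan(π/4+φ₁/2)] = -1.5877;  Δφ = -1.0772 rad,  Δλ = -0.6634 rad
q = Δφ/Δψ = 0.6785
d = R·√(Δφ² + q²Δλ²) = 6365·1.16747 = 7431 km

7431 km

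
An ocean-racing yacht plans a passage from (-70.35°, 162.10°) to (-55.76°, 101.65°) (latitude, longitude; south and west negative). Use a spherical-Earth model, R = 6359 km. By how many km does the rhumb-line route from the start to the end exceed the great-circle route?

Great circle: cos σ = sin φ₁ sin φ₂ + cos φ₁ cos φ₂ cos Δλ,  σ = 0.5118 rad → d_gc = 3254.6 km
Rhumb line: Δψ = +0.5758, q = Δφ/Δψ = 0.4422, d_rh = R√(Δφ²+q²Δλ²) = 3379.9 km
Excess = 3379.9 − 3254.6 = 125.3 ≈ 125 km

125 km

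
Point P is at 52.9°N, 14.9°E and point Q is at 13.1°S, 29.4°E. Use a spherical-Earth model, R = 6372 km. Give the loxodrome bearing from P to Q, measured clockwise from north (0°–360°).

Meridional parts: M(φ₁)=+1.0919, M(φ₂)=-0.2307 → ΔM = -1.3226;  Δλ = +0.2531 rad
tan C = Δλ / ΔM = -0.1913 → C = 169.17°

169.2°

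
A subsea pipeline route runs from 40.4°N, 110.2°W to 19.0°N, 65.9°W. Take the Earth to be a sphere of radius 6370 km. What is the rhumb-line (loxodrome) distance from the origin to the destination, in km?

4859 km

Δψ = ln[tan(π/4+φ₂/2)/tan(π/4+φ₁/2)] = -0.4342;  Δφ = -0.3735 rad,  Δλ = +0.7732 rad
q = Δφ/Δψ = 0.8602
d = R·√(Δφ² + q²Δλ²) = 6370·0.76281 = 4859 km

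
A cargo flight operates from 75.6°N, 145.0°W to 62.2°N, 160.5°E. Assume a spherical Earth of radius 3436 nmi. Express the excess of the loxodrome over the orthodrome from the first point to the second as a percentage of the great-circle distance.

Great circle: σ = 0.3920 rad → d_gc = Rσ = 1346.9 nmi
Rhumb: Δφ = -0.2339, Δλ = -0.9512, Δψ = -0.6724, q = Δφ/Δψ = 0.3478 → d_rh = R√(Δφ²+q²Δλ²) = 1392.1 nmi
Excess = (1392.1 − 1346.9) / 1346.9 = 45.2 / 1346.9 = 3.36% ≈ 3.4%

3.4%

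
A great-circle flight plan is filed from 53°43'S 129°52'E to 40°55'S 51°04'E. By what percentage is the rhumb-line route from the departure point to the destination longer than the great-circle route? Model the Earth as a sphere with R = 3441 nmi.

Great circle: σ = 0.9086 rad → d_gc = Rσ = 3126.6 nmi
Rhumb: Δφ = +0.2234, Δλ = -1.3753, Δψ = +0.3319, q = Δφ/Δψ = 0.6732 → d_rh = R√(Δφ²+q²Δλ²) = 3277.3 nmi
Excess = (3277.3 − 3126.6) / 3126.6 = 150.7 / 3126.6 = 4.82% ≈ 4.8%

4.8%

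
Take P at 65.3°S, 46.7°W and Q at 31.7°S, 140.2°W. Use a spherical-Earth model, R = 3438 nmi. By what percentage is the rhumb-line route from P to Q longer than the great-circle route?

Great circle: σ = 1.0976 rad → d_gc = Rσ = 3773.7 nmi
Rhumb: Δφ = +0.5864, Δλ = -1.6319, Δψ = +0.9350, q = Δφ/Δψ = 0.6272 → d_rh = R√(Δφ²+q²Δλ²) = 4055.4 nmi
Excess = (4055.4 − 3773.7) / 3773.7 = 281.7 / 3773.7 = 7.46% ≈ 7.5%

7.5%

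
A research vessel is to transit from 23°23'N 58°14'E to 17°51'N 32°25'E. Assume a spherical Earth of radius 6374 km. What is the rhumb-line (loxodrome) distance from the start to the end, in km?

2756 km

Rhumb course C = atan2(Δλ, Δψ) with Δψ = ln[tan(π/4+φ₂/2)/tan(π/4+φ₁/2)] = -0.1032, Δλ = -0.4506 → C = 257.10°
d = R·|Δφ| / |cos C| = 6374·0.09657 / 0.22333 = 2756 km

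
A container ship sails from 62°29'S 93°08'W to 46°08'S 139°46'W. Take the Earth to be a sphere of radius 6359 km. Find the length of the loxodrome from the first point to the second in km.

Δψ = ln[tan(π/4+φ₂/2)/tan(π/4+φ₁/2)] = +0.4975;  Δφ = +0.2854 rad,  Δλ = -0.8139 rad
q = Δφ/Δψ = 0.5736
d = R·√(Δφ² + q²Δλ²) = 6359·0.54718 = 3480 km

3480 km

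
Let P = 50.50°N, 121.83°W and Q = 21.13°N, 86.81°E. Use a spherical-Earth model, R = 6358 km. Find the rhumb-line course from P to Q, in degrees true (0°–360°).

Meridional parts: M(φ₁)=+1.0243, M(φ₂)=+0.3774 → ΔM = -0.6469;  Δλ = -2.6417 rad
tan C = Δλ / ΔM = +4.0838 → C = 256.24°

256.2°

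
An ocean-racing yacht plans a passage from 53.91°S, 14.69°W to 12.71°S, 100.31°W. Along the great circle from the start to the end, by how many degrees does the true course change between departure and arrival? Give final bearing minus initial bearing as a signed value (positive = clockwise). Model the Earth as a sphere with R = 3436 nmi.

+57.0°

At departure: θ₁ = atan2(sin Δλ cos φ₂, cos φ₁ sin φ₂ − sin φ₁ cos φ₂ cos Δλ) = 265.92°
At arrival: θ₂ = atan2(sin Δλ cos φ₁, −cos φ₂ sin φ₁ + sin φ₂ cos φ₁ cos Δλ) = 322.96°
Δθ = θ₂ − θ₁ = +57.0°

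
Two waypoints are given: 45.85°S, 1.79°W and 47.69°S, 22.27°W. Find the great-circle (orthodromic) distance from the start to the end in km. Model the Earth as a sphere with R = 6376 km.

1570 km

Haversine: a = sin²(Δφ/2)+cos φ₁ cos φ₂ sin²(Δλ/2) = 0.01508;  σ = 2·atan2(√a,√(1−a))
σ = 14.105° → d = Rσ = 6376·0.24619 = 1570 km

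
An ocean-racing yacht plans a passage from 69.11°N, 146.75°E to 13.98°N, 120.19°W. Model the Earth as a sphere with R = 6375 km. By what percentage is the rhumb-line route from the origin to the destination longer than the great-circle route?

6.3%

Great circle: σ = 1.3621 rad → d_gc = Rσ = 8683.1 km
Rhumb: Δφ = -0.9622, Δλ = +1.6242, Δψ = -1.4445, q = Δφ/Δψ = 0.6661 → d_rh = R√(Δφ²+q²Δλ²) = 9230.3 km
Excess = (9230.3 − 8683.1) / 8683.1 = 547.2 / 8683.1 = 6.30% ≈ 6.3%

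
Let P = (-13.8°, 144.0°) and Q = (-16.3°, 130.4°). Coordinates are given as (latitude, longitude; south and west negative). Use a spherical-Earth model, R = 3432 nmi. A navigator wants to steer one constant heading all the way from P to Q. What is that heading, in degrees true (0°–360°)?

259.2°

Meridional parts: M(φ₁)=-0.2432, M(φ₂)=-0.2884 → ΔM = -0.0452;  Δλ = -0.2374 rad
tan C = Δλ / ΔM = +5.2529 → C = 259.22°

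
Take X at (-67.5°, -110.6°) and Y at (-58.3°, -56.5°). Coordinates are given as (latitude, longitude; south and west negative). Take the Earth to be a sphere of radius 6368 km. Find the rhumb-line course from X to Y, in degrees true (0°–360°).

Δψ = ln[tan(π/4+φ₂/2)/tan(π/4+φ₁/2)] = +0.3558
Δλ = +0.9442 rad (taken the short way round)
course = atan2(Δλ, Δψ) = 69.35°

69.4°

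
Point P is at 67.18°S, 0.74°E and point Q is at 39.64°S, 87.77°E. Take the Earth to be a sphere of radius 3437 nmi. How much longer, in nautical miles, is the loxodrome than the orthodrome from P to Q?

224 nmi

Great circle: cos σ = sin φ₁ sin φ₂ + cos φ₁ cos φ₂ cos Δλ,  σ = 0.9229 rad → d_gc = 3172.0 nmi
Rhumb line: Δψ = +0.8457, q = Δφ/Δψ = 0.5684, d_rh = R√(Δφ²+q²Δλ²) = 3396.2 nmi
Excess = 3396.2 − 3172.0 = 224.2 ≈ 224 nmi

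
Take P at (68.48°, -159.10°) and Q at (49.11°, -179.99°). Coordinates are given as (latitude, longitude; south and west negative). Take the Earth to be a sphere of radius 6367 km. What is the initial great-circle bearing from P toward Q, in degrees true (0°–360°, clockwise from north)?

218.7°

θ = atan2( sin Δλ·cos φ₂ ,  cos φ₁ sin φ₂ − sin φ₁ cos φ₂ cos Δλ )
  = atan2(-0.2334, -0.2916) = 218.67°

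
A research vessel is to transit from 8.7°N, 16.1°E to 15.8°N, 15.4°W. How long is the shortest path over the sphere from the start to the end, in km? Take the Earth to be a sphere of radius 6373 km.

3509 km

Haversine: a = sin²(Δφ/2)+cos φ₁ cos φ₂ sin²(Δλ/2) = 0.07391;  σ = 2·atan2(√a,√(1−a))
σ = 31.551° → d = Rσ = 6373·0.55068 = 3509 km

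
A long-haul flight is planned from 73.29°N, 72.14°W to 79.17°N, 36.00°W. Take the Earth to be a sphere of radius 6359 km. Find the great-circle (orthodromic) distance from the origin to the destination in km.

1127 km

Haversine: a = sin²(Δφ/2)+cos φ₁ cos φ₂ sin²(Δλ/2) = 0.00783;  σ = 2·atan2(√a,√(1−a))
σ = 10.152° → d = Rσ = 6359·0.17719 = 1127 km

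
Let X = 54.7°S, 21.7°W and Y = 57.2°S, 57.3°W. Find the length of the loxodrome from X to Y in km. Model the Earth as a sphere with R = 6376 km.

2235 km

Δψ = ln[tan(π/4+φ₂/2)/tan(π/4+φ₁/2)] = -0.0780;  Δφ = -0.0436 rad,  Δλ = -0.6213 rad
q = Δφ/Δψ = 0.5597
d = R·√(Δφ² + q²Δλ²) = 6376·0.35047 = 2235 km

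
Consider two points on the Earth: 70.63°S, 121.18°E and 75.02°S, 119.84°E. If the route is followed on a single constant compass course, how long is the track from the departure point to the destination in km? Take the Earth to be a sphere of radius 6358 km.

489 km

Rhumb course C = atan2(Δλ, Δψ) with Δψ = ln[tan(π/4+φ₂/2)/tan(π/4+φ₁/2)] = -0.2609, Δλ = -0.0234 → C = 185.12°
d = R·|Δφ| / |cos C| = 6358·0.07662 / 0.99601 = 489 km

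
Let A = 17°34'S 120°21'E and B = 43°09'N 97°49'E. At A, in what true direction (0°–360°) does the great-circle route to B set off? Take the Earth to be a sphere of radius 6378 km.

341.9°

N = sin Δλ·cos φ₂ = -0.2796;  D = cos φ₁ sin φ₂ − sin φ₁ cos φ₂ cos Δλ = +0.8554
initial course = atan2(N, D) = 341.90°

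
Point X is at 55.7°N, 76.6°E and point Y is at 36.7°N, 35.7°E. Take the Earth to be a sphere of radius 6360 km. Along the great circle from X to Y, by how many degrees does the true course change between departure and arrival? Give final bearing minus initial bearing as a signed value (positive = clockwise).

-30.5°

Initial bearing θ₁ = atan2(sin Δλ cos φ₂, cos φ₁ sin φ₂ − sin φ₁ cos φ₂ cos Δλ) = 252.66°
Final bearing θ₂ = (initial bearing from the destination back to the start) + 180° = 222.14°
Δθ = θ₂ − θ₁ = -30.5°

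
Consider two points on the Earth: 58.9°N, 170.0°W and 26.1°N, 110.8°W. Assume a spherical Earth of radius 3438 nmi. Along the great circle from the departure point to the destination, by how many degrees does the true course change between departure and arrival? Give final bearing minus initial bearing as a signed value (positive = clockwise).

At departure: θ₁ = atan2(sin Δλ cos φ₂, cos φ₁ sin φ₂ − sin φ₁ cos φ₂ cos Δλ) = 102.18°
At arrival: θ₂ = atan2(sin Δλ cos φ₁, −cos φ₂ sin φ₁ + sin φ₂ cos φ₁ cos Δλ) = 145.79°
Δθ = θ₂ − θ₁ = +43.6°

+43.6°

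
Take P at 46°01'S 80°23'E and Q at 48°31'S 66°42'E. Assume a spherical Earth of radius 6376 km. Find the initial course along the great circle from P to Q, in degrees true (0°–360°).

N = sin Δλ·cos φ₂ = -0.1567;  D = cos φ₁ sin φ₂ − sin φ₁ cos φ₂ cos Δλ = -0.0571
initial course = atan2(N, D) = 249.96°

250.0°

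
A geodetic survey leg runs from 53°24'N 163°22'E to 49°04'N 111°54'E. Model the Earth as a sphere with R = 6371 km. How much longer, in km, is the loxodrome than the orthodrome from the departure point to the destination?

76 km

Great circle: cos σ = sin φ₁ sin φ₂ + cos φ₁ cos φ₂ cos Δλ,  σ = 0.5551 rad → d_gc = 3536.4 km
Rhumb line: Δψ = -0.1209, q = Δφ/Δψ = 0.6255, d_rh = R√(Δφ²+q²Δλ²) = 3612.1 km
Excess = 3612.1 − 3536.4 = 75.7 ≈ 76 km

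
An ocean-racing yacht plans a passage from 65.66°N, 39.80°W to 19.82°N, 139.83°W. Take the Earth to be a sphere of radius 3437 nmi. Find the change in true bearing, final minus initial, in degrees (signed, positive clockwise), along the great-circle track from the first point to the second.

Initial bearing θ₁ = atan2(sin Δλ cos φ₂, cos φ₁ sin φ₂ − sin φ₁ cos φ₂ cos Δλ) = 287.33°
Final bearing θ₂ = (initial bearing from the destination back to the start) + 180° = 204.72°
Δθ = θ₂ − θ₁ = -82.6°

-82.6°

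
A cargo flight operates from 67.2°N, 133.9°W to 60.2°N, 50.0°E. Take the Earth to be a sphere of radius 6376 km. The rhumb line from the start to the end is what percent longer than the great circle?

48.2%

Great circle: σ = 0.9175 rad → d_gc = Rσ = 5849.9 km
Rhumb: Δφ = -0.1222, Δλ = -3.0735, Δψ = -0.2773, q = Δφ/Δψ = 0.4405 → d_rh = R√(Δφ²+q²Δλ²) = 8668.0 km
Excess = (8668.0 − 5849.9) / 5849.9 = 2818.1 / 5849.9 = 48.17% ≈ 48.2%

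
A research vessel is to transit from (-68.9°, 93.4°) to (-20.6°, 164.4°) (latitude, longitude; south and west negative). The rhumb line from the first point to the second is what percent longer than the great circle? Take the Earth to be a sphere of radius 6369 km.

Great circle: σ = 1.1175 rad → d_gc = Rσ = 7117.1 km
Rhumb: Δφ = +0.8430, Δλ = +1.2392, Δψ = +1.3132, q = Δφ/Δψ = 0.6420 → d_rh = R√(Δφ²+q²Δλ²) = 7382.2 km
Excess = (7382.2 − 7117.1) / 7117.1 = 265.1 / 7117.1 = 3.72% ≈ 3.7%

3.7%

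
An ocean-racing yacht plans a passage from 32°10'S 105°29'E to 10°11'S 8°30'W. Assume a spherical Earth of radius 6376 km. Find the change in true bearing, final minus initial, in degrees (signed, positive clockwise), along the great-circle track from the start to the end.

Initial bearing θ₁ = atan2(sin Δλ cos φ₂, cos φ₁ sin φ₂ − sin φ₁ cos φ₂ cos Δλ) = 248.04°
Final bearing θ₂ = (initial bearing from the destination back to the start) + 180° = 307.10°
Δθ = θ₂ − θ₁ = +59.1°

+59.1°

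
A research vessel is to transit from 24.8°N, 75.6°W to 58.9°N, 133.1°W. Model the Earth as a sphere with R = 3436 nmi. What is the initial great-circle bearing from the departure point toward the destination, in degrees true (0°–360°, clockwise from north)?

326.6°

N = sin Δλ·cos φ₂ = -0.4356;  D = cos φ₁ sin φ₂ − sin φ₁ cos φ₂ cos Δλ = +0.6609
initial course = atan2(N, D) = 326.61°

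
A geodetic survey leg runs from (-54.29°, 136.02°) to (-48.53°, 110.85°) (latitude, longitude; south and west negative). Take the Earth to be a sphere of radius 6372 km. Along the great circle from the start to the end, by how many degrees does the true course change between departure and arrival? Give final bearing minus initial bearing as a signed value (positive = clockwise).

+19.8°

Initial bearing θ₁ = atan2(sin Δλ cos φ₂, cos φ₁ sin φ₂ − sin φ₁ cos φ₂ cos Δλ) = 279.93°
Final bearing θ₂ = (initial bearing from the destination back to the start) + 180° = 299.75°
Δθ = θ₂ − θ₁ = +19.8°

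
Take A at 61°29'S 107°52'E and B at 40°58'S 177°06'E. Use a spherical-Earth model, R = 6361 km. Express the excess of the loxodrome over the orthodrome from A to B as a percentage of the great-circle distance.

Great circle: σ = 0.7899 rad → d_gc = Rσ = 5024.7 km
Rhumb: Δφ = +0.3581, Δλ = +1.2083, Δψ = +0.5848, q = Δφ/Δψ = 0.6123 → d_rh = R√(Δφ²+q²Δλ²) = 5228.3 km
Excess = (5228.3 − 5024.7) / 5024.7 = 203.6 / 5024.7 = 4.052% ≈ 4.1%

4.1%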